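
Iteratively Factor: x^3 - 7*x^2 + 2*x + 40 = (x - 5)*(x^2 - 2*x - 8) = (x - 5)*(x + 2)*(x - 4)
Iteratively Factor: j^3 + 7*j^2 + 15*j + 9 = (j + 3)*(j^2 + 4*j + 3) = (j + 3)^2*(j + 1)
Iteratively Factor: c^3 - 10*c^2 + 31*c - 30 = (c - 3)*(c^2 - 7*c + 10) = (c - 3)*(c - 2)*(c - 5)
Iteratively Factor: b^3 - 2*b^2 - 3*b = (b - 3)*(b^2 + b) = b*(b - 3)*(b + 1)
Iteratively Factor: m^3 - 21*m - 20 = (m - 5)*(m^2 + 5*m + 4) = (m - 5)*(m + 4)*(m + 1)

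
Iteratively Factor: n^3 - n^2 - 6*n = (n)*(n^2 - n - 6) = n*(n + 2)*(n - 3)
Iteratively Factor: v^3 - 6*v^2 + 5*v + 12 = (v - 3)*(v^2 - 3*v - 4) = (v - 3)*(v + 1)*(v - 4)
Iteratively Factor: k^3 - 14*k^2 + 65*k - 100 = (k - 5)*(k^2 - 9*k + 20) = (k - 5)^2*(k - 4)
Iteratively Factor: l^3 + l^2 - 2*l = (l)*(l^2 + l - 2) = l*(l + 2)*(l - 1)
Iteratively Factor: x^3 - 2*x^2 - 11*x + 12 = (x + 3)*(x^2 - 5*x + 4) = (x - 4)*(x + 3)*(x - 1)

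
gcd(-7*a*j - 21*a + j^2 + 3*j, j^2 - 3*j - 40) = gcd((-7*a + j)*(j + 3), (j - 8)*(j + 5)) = 1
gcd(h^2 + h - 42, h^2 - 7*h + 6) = h - 6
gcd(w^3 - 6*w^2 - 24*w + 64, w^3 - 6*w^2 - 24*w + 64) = w^3 - 6*w^2 - 24*w + 64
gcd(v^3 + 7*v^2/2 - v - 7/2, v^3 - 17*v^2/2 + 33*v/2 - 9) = v - 1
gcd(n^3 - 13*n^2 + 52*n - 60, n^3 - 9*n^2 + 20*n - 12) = n^2 - 8*n + 12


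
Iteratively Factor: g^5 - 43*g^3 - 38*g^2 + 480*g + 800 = (g + 4)*(g^4 - 4*g^3 - 27*g^2 + 70*g + 200) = (g - 5)*(g + 4)*(g^3 + g^2 - 22*g - 40) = (g - 5)*(g + 4)^2*(g^2 - 3*g - 10) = (g - 5)^2*(g + 4)^2*(g + 2)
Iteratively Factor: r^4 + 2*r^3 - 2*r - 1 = (r + 1)*(r^3 + r^2 - r - 1) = (r + 1)^2*(r^2 - 1) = (r + 1)^3*(r - 1)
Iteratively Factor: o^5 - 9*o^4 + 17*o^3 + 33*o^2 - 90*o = (o + 2)*(o^4 - 11*o^3 + 39*o^2 - 45*o) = (o - 3)*(o + 2)*(o^3 - 8*o^2 + 15*o) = (o - 3)^2*(o + 2)*(o^2 - 5*o) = (o - 5)*(o - 3)^2*(o + 2)*(o)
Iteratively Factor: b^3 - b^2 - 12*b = (b - 4)*(b^2 + 3*b) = (b - 4)*(b + 3)*(b)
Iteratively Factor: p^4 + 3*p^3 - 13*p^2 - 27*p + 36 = (p - 3)*(p^3 + 6*p^2 + 5*p - 12) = (p - 3)*(p + 4)*(p^2 + 2*p - 3) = (p - 3)*(p + 3)*(p + 4)*(p - 1)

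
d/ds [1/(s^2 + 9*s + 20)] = (-2*s - 9)/(s^2 + 9*s + 20)^2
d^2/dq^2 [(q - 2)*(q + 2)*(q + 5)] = 6*q + 10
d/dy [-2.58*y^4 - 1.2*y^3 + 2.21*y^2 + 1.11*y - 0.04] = -10.32*y^3 - 3.6*y^2 + 4.42*y + 1.11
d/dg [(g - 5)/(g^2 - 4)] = (g^2 - 2*g*(g - 5) - 4)/(g^2 - 4)^2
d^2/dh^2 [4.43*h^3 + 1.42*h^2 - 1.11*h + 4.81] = 26.58*h + 2.84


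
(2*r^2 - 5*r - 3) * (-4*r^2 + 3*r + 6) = -8*r^4 + 26*r^3 + 9*r^2 - 39*r - 18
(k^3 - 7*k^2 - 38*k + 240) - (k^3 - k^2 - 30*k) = -6*k^2 - 8*k + 240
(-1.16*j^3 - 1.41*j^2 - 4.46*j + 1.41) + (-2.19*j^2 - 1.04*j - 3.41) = -1.16*j^3 - 3.6*j^2 - 5.5*j - 2.0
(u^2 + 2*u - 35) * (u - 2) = u^3 - 39*u + 70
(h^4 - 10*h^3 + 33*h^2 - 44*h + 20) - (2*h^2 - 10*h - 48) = h^4 - 10*h^3 + 31*h^2 - 34*h + 68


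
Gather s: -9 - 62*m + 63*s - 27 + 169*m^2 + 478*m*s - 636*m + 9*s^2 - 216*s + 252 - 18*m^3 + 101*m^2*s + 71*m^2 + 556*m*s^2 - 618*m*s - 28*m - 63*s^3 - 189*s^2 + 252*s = -18*m^3 + 240*m^2 - 726*m - 63*s^3 + s^2*(556*m - 180) + s*(101*m^2 - 140*m + 99) + 216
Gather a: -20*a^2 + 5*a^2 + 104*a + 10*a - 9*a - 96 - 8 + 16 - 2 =-15*a^2 + 105*a - 90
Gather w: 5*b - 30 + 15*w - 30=5*b + 15*w - 60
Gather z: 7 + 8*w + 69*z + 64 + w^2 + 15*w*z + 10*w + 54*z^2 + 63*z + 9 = w^2 + 18*w + 54*z^2 + z*(15*w + 132) + 80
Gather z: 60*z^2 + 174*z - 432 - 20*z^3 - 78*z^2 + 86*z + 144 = -20*z^3 - 18*z^2 + 260*z - 288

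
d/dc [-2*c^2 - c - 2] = -4*c - 1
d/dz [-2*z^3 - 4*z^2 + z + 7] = -6*z^2 - 8*z + 1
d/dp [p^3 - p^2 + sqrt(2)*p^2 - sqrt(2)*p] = 3*p^2 - 2*p + 2*sqrt(2)*p - sqrt(2)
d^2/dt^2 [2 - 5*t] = 0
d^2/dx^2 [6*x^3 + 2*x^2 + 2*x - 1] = 36*x + 4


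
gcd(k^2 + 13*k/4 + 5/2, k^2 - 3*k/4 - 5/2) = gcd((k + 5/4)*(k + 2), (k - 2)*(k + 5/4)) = k + 5/4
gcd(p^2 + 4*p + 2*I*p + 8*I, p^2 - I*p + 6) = p + 2*I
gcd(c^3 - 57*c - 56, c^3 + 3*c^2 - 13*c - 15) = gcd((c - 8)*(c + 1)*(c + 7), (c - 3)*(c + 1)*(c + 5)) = c + 1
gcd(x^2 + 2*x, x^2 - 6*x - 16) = x + 2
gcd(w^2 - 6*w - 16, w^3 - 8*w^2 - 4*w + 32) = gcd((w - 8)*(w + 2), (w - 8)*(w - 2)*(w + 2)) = w^2 - 6*w - 16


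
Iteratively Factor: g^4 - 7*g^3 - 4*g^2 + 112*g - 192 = (g - 4)*(g^3 - 3*g^2 - 16*g + 48) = (g - 4)*(g - 3)*(g^2 - 16) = (g - 4)*(g - 3)*(g + 4)*(g - 4)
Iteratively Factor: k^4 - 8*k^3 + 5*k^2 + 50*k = (k - 5)*(k^3 - 3*k^2 - 10*k) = (k - 5)*(k + 2)*(k^2 - 5*k) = k*(k - 5)*(k + 2)*(k - 5)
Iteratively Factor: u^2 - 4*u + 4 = (u - 2)*(u - 2)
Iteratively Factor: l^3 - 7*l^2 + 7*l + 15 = (l + 1)*(l^2 - 8*l + 15) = (l - 3)*(l + 1)*(l - 5)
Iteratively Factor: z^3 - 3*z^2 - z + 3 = (z - 1)*(z^2 - 2*z - 3) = (z - 1)*(z + 1)*(z - 3)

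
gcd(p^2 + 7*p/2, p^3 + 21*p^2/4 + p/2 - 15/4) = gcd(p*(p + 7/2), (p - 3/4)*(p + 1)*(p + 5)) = 1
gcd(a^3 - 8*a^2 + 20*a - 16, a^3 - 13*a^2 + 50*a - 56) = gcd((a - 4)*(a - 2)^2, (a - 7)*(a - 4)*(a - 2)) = a^2 - 6*a + 8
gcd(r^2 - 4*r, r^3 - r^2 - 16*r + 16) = r - 4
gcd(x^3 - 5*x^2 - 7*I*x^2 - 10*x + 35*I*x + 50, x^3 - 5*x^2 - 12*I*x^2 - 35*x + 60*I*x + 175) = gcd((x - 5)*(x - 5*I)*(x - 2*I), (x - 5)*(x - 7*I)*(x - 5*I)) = x^2 + x*(-5 - 5*I) + 25*I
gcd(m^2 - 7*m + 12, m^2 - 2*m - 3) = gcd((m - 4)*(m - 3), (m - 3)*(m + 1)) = m - 3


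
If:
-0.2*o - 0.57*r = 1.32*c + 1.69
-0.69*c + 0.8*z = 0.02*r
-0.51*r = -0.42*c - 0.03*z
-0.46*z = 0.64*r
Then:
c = 0.00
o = -8.45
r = 0.00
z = 0.00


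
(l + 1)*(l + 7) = l^2 + 8*l + 7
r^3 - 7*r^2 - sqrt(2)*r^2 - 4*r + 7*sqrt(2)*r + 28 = (r - 7)*(r - 2*sqrt(2))*(r + sqrt(2))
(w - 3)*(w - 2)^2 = w^3 - 7*w^2 + 16*w - 12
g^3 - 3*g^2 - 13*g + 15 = (g - 5)*(g - 1)*(g + 3)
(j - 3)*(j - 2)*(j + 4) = j^3 - j^2 - 14*j + 24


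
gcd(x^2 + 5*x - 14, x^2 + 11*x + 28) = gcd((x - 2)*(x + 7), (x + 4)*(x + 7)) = x + 7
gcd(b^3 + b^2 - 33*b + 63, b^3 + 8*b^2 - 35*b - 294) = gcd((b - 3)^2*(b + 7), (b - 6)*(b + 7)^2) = b + 7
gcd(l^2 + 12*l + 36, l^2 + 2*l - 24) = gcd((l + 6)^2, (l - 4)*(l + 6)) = l + 6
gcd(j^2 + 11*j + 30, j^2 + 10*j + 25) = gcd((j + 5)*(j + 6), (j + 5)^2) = j + 5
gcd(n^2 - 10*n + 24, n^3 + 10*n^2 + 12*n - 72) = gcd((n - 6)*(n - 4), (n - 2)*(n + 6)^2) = 1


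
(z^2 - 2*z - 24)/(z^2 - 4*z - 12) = (z + 4)/(z + 2)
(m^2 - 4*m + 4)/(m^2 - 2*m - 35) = (-m^2 + 4*m - 4)/(-m^2 + 2*m + 35)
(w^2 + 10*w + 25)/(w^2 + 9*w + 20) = (w + 5)/(w + 4)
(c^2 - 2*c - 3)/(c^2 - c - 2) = (c - 3)/(c - 2)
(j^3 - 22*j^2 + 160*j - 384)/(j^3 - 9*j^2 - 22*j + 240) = (j - 8)/(j + 5)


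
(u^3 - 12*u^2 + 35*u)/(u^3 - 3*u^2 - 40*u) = (-u^2 + 12*u - 35)/(-u^2 + 3*u + 40)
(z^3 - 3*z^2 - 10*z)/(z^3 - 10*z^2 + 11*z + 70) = z/(z - 7)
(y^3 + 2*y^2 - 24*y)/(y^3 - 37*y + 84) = y*(y + 6)/(y^2 + 4*y - 21)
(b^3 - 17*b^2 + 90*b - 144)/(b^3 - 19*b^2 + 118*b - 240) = (b - 3)/(b - 5)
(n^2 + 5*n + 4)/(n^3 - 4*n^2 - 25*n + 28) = (n + 1)/(n^2 - 8*n + 7)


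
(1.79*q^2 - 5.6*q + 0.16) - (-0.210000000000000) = 1.79*q^2 - 5.6*q + 0.37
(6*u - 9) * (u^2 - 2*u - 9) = 6*u^3 - 21*u^2 - 36*u + 81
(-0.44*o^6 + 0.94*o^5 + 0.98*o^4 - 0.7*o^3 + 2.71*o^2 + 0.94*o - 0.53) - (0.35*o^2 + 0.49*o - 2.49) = -0.44*o^6 + 0.94*o^5 + 0.98*o^4 - 0.7*o^3 + 2.36*o^2 + 0.45*o + 1.96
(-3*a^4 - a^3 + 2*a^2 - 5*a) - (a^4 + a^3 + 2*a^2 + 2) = -4*a^4 - 2*a^3 - 5*a - 2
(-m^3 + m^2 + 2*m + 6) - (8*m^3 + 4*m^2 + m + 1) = -9*m^3 - 3*m^2 + m + 5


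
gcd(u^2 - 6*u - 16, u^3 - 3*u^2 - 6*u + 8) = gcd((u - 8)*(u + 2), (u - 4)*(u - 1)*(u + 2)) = u + 2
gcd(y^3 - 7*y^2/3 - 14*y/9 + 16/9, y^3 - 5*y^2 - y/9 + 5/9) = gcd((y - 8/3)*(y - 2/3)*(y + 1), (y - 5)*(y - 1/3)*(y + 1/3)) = 1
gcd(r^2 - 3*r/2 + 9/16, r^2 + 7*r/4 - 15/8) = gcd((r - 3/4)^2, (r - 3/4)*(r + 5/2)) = r - 3/4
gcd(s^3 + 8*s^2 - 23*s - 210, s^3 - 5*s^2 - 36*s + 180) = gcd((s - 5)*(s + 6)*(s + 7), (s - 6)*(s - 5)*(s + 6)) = s^2 + s - 30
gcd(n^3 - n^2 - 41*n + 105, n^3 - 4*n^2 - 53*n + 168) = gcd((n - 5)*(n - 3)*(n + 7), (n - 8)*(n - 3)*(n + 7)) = n^2 + 4*n - 21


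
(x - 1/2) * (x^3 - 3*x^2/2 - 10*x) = x^4 - 2*x^3 - 37*x^2/4 + 5*x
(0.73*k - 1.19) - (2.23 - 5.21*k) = 5.94*k - 3.42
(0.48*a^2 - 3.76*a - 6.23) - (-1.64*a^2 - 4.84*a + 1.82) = 2.12*a^2 + 1.08*a - 8.05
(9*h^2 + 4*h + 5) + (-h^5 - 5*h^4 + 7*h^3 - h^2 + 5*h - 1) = -h^5 - 5*h^4 + 7*h^3 + 8*h^2 + 9*h + 4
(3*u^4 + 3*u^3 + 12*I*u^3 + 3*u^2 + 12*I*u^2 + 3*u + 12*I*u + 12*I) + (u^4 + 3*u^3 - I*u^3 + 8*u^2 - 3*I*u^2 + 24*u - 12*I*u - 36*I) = 4*u^4 + 6*u^3 + 11*I*u^3 + 11*u^2 + 9*I*u^2 + 27*u - 24*I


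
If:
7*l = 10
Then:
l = 10/7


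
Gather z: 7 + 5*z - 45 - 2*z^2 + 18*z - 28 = -2*z^2 + 23*z - 66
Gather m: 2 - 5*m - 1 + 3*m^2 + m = 3*m^2 - 4*m + 1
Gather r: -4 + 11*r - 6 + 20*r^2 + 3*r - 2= 20*r^2 + 14*r - 12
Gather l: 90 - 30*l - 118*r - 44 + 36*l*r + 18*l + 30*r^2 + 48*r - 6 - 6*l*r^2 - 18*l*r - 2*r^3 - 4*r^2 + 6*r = l*(-6*r^2 + 18*r - 12) - 2*r^3 + 26*r^2 - 64*r + 40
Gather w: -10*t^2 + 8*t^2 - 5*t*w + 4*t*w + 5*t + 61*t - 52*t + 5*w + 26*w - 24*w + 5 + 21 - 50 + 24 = -2*t^2 + 14*t + w*(7 - t)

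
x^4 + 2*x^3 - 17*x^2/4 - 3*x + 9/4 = (x - 3/2)*(x - 1/2)*(x + 1)*(x + 3)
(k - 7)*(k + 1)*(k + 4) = k^3 - 2*k^2 - 31*k - 28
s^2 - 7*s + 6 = (s - 6)*(s - 1)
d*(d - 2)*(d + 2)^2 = d^4 + 2*d^3 - 4*d^2 - 8*d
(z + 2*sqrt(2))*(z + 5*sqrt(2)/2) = z^2 + 9*sqrt(2)*z/2 + 10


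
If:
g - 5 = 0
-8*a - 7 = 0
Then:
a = -7/8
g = 5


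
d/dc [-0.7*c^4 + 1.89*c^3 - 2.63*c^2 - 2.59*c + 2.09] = -2.8*c^3 + 5.67*c^2 - 5.26*c - 2.59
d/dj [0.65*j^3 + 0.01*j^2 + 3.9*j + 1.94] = 1.95*j^2 + 0.02*j + 3.9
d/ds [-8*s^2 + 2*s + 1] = 2 - 16*s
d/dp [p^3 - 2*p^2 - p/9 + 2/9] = 3*p^2 - 4*p - 1/9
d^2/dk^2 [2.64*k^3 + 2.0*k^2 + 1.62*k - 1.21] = 15.84*k + 4.0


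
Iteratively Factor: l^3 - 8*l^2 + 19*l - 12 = (l - 1)*(l^2 - 7*l + 12) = (l - 3)*(l - 1)*(l - 4)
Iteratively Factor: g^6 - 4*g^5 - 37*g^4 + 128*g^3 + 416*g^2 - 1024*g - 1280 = (g + 1)*(g^5 - 5*g^4 - 32*g^3 + 160*g^2 + 256*g - 1280) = (g - 5)*(g + 1)*(g^4 - 32*g^2 + 256) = (g - 5)*(g - 4)*(g + 1)*(g^3 + 4*g^2 - 16*g - 64) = (g - 5)*(g - 4)^2*(g + 1)*(g^2 + 8*g + 16) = (g - 5)*(g - 4)^2*(g + 1)*(g + 4)*(g + 4)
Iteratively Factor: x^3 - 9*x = (x + 3)*(x^2 - 3*x) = x*(x + 3)*(x - 3)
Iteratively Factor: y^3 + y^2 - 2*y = (y - 1)*(y^2 + 2*y) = y*(y - 1)*(y + 2)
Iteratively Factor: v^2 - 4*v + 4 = (v - 2)*(v - 2)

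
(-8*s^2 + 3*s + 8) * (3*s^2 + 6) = -24*s^4 + 9*s^3 - 24*s^2 + 18*s + 48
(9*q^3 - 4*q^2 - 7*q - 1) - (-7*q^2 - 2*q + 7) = 9*q^3 + 3*q^2 - 5*q - 8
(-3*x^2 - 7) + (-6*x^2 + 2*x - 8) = -9*x^2 + 2*x - 15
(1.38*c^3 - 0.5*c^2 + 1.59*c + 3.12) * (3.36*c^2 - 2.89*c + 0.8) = 4.6368*c^5 - 5.6682*c^4 + 7.8914*c^3 + 5.4881*c^2 - 7.7448*c + 2.496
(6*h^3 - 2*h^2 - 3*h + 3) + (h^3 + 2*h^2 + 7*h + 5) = 7*h^3 + 4*h + 8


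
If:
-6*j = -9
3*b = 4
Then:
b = 4/3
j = 3/2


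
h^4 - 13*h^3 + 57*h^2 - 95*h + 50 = (h - 5)^2*(h - 2)*(h - 1)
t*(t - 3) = t^2 - 3*t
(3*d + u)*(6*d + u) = 18*d^2 + 9*d*u + u^2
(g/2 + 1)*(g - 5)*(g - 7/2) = g^3/2 - 13*g^2/4 + g/4 + 35/2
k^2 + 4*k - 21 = (k - 3)*(k + 7)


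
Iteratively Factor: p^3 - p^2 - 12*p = (p - 4)*(p^2 + 3*p) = p*(p - 4)*(p + 3)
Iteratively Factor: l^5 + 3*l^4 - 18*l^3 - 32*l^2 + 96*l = (l + 4)*(l^4 - l^3 - 14*l^2 + 24*l) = (l + 4)^2*(l^3 - 5*l^2 + 6*l) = l*(l + 4)^2*(l^2 - 5*l + 6) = l*(l - 3)*(l + 4)^2*(l - 2)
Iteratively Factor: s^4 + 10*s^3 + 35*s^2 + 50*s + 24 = (s + 4)*(s^3 + 6*s^2 + 11*s + 6) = (s + 2)*(s + 4)*(s^2 + 4*s + 3) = (s + 1)*(s + 2)*(s + 4)*(s + 3)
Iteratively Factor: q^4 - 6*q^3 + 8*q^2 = (q)*(q^3 - 6*q^2 + 8*q) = q*(q - 2)*(q^2 - 4*q) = q*(q - 4)*(q - 2)*(q)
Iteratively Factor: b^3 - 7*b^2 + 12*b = (b)*(b^2 - 7*b + 12) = b*(b - 3)*(b - 4)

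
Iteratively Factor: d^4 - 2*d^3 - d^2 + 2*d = (d)*(d^3 - 2*d^2 - d + 2) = d*(d - 1)*(d^2 - d - 2) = d*(d - 2)*(d - 1)*(d + 1)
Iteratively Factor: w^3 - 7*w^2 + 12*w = (w - 4)*(w^2 - 3*w) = (w - 4)*(w - 3)*(w)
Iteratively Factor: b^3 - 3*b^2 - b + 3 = (b + 1)*(b^2 - 4*b + 3) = (b - 1)*(b + 1)*(b - 3)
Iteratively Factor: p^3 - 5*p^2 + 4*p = (p)*(p^2 - 5*p + 4) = p*(p - 1)*(p - 4)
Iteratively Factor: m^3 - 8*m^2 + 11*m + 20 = (m - 5)*(m^2 - 3*m - 4) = (m - 5)*(m - 4)*(m + 1)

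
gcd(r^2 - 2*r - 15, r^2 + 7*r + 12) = r + 3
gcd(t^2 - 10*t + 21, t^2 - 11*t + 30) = 1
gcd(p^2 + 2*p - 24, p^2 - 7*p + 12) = p - 4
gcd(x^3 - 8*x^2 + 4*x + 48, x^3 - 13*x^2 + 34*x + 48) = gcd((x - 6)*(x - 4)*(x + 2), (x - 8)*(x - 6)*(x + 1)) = x - 6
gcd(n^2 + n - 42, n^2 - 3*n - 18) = n - 6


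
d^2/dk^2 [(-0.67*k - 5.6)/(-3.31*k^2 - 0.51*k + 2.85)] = ((0.67*k + 5.6)*(6.62*k + 0.51)*(13.24*k + 1.02) - (13.3062*k + 37.7554)*(3.31*k^2 + 0.51*k - 2.85))/(3.31*k^2 + 0.51*k - 2.85)^3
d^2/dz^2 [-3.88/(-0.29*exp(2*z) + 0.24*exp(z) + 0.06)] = ((0.9312 - 4.5008*exp(z))*(-0.29*exp(2*z) + 0.24*exp(z) + 0.06) - 3.88*(0.58*exp(z) - 0.24)*(1.16*exp(z) - 0.48)*exp(z))*exp(z)/(-0.29*exp(2*z) + 0.24*exp(z) + 0.06)^3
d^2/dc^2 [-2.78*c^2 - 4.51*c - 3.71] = -5.56000000000000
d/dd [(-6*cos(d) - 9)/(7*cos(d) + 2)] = -51*sin(d)/(7*cos(d) + 2)^2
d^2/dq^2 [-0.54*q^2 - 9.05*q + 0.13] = -1.08000000000000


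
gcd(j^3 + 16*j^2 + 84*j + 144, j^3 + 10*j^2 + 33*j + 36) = j + 4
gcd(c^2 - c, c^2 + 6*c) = c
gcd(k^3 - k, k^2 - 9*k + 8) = k - 1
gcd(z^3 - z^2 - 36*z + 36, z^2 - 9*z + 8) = z - 1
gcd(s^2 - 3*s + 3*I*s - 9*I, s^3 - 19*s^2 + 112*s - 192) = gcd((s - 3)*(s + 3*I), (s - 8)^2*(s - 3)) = s - 3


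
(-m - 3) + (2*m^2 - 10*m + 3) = 2*m^2 - 11*m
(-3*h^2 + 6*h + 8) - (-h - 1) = -3*h^2 + 7*h + 9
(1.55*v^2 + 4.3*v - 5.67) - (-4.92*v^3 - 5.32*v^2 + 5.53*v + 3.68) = 4.92*v^3 + 6.87*v^2 - 1.23*v - 9.35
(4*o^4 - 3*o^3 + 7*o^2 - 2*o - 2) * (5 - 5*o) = -20*o^5 + 35*o^4 - 50*o^3 + 45*o^2 - 10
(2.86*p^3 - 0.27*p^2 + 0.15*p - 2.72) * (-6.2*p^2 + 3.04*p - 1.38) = -17.732*p^5 + 10.3684*p^4 - 5.6976*p^3 + 17.6926*p^2 - 8.4758*p + 3.7536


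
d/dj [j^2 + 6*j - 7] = 2*j + 6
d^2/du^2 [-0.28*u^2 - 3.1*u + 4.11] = -0.560000000000000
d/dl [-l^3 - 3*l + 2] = -3*l^2 - 3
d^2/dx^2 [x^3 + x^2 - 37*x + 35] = 6*x + 2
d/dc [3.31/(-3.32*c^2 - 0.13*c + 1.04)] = (21.9784*c + 0.4303)/(3.32*c^2 + 0.13*c - 1.04)^2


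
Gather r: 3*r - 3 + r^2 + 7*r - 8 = r^2 + 10*r - 11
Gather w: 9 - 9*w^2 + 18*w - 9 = -9*w^2 + 18*w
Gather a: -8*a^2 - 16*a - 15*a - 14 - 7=-8*a^2 - 31*a - 21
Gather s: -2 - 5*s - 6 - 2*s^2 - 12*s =-2*s^2 - 17*s - 8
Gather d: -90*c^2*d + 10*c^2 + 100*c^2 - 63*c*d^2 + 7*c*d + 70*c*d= 110*c^2 - 63*c*d^2 + d*(-90*c^2 + 77*c)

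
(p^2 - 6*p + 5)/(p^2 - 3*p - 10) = (p - 1)/(p + 2)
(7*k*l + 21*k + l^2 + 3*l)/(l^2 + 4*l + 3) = (7*k + l)/(l + 1)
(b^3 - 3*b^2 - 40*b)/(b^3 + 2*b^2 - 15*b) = (b - 8)/(b - 3)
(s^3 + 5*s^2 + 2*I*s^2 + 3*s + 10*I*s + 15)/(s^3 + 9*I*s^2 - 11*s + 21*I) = (s + 5)/(s + 7*I)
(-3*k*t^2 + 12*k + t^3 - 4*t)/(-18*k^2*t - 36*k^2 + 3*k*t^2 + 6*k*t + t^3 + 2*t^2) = (t - 2)/(6*k + t)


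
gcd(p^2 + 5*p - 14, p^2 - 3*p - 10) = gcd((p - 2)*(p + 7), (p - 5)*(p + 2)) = 1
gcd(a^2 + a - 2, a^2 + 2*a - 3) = a - 1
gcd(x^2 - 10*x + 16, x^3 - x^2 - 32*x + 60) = x - 2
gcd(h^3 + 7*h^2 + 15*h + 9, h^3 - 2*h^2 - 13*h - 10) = h + 1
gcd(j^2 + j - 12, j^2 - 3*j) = j - 3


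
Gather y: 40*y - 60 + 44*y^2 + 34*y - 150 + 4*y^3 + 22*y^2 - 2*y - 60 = 4*y^3 + 66*y^2 + 72*y - 270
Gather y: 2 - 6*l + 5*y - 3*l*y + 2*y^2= -6*l + 2*y^2 + y*(5 - 3*l) + 2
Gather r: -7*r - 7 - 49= -7*r - 56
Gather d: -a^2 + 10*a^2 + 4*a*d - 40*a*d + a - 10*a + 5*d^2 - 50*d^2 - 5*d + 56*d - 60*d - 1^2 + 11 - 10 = 9*a^2 - 9*a - 45*d^2 + d*(-36*a - 9)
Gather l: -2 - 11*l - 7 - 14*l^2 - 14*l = -14*l^2 - 25*l - 9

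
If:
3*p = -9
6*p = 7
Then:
No Solution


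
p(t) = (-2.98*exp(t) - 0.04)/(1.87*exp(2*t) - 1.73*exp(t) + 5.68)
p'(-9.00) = 0.00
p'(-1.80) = -0.09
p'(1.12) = 0.34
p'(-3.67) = -0.01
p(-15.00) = -0.00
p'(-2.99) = -0.03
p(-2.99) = -0.03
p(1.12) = -0.51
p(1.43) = -0.40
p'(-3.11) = -0.02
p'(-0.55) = -0.31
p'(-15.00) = 0.00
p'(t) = (-2.98*exp(t) - 0.04)*(-3.74*exp(2*t) + 1.73*exp(t))/(1.87*exp(2*t) - 1.73*exp(t) + 5.68)^2 - 2.98*exp(t)/(1.87*exp(2*t) - 1.73*exp(t) + 5.68) = (5.5726*exp(2*t) + 0.1496*exp(t) - 16.9956)*exp(t)/(3.4969*exp(4*t) - 6.4702*exp(3*t) + 24.2361*exp(2*t) - 19.6528*exp(t) + 32.2624)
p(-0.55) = -0.33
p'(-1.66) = -0.11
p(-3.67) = -0.02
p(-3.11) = -0.03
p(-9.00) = -0.00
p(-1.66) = -0.11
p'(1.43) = 0.35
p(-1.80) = -0.10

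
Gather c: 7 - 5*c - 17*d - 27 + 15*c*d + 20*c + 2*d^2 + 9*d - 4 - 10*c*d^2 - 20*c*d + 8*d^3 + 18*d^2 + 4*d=c*(-10*d^2 - 5*d + 15) + 8*d^3 + 20*d^2 - 4*d - 24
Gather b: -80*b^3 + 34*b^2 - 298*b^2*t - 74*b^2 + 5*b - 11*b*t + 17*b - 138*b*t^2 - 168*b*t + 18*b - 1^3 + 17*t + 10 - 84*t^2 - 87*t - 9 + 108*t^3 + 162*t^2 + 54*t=-80*b^3 + b^2*(-298*t - 40) + b*(-138*t^2 - 179*t + 40) + 108*t^3 + 78*t^2 - 16*t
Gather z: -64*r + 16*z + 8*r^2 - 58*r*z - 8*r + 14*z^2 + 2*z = 8*r^2 - 72*r + 14*z^2 + z*(18 - 58*r)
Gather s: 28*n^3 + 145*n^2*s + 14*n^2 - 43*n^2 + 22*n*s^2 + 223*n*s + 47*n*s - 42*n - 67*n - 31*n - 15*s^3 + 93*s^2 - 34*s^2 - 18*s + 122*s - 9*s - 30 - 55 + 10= 28*n^3 - 29*n^2 - 140*n - 15*s^3 + s^2*(22*n + 59) + s*(145*n^2 + 270*n + 95) - 75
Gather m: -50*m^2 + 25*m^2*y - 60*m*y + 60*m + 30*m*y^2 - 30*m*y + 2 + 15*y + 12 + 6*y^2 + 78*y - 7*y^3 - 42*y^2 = m^2*(25*y - 50) + m*(30*y^2 - 90*y + 60) - 7*y^3 - 36*y^2 + 93*y + 14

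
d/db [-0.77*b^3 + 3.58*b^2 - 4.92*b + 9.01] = -2.31*b^2 + 7.16*b - 4.92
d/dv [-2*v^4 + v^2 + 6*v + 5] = -8*v^3 + 2*v + 6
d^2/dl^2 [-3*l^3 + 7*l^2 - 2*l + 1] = 14 - 18*l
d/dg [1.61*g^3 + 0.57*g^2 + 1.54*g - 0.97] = 4.83*g^2 + 1.14*g + 1.54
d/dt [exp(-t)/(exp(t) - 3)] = (3 - 2*exp(t))*exp(-t)/(exp(2*t) - 6*exp(t) + 9)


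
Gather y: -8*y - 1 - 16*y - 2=-24*y - 3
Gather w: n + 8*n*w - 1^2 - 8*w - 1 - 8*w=n + w*(8*n - 16) - 2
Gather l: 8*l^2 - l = 8*l^2 - l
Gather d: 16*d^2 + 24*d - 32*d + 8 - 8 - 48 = 16*d^2 - 8*d - 48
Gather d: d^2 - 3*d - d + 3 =d^2 - 4*d + 3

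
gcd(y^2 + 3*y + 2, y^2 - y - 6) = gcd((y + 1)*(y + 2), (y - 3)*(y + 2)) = y + 2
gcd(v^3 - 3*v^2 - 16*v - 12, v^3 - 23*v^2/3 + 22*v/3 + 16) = v^2 - 5*v - 6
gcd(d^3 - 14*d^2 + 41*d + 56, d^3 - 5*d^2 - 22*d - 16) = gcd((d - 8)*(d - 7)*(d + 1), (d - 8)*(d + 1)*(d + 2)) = d^2 - 7*d - 8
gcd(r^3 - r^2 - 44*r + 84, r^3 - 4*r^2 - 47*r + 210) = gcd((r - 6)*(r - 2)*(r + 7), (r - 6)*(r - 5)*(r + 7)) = r^2 + r - 42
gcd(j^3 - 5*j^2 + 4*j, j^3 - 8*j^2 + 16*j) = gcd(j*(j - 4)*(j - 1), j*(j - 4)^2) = j^2 - 4*j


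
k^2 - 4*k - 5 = (k - 5)*(k + 1)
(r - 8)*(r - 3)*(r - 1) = r^3 - 12*r^2 + 35*r - 24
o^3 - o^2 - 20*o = o*(o - 5)*(o + 4)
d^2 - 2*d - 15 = (d - 5)*(d + 3)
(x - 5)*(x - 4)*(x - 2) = x^3 - 11*x^2 + 38*x - 40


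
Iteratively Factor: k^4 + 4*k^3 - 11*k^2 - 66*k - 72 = (k + 3)*(k^3 + k^2 - 14*k - 24) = (k - 4)*(k + 3)*(k^2 + 5*k + 6) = (k - 4)*(k + 3)^2*(k + 2)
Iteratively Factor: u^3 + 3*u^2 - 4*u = (u - 1)*(u^2 + 4*u) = (u - 1)*(u + 4)*(u)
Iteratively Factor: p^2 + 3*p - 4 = (p + 4)*(p - 1)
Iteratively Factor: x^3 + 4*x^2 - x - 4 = (x + 1)*(x^2 + 3*x - 4) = (x - 1)*(x + 1)*(x + 4)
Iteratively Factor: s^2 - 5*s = (s)*(s - 5)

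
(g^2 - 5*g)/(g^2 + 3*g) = (g - 5)/(g + 3)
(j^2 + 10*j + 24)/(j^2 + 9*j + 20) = (j + 6)/(j + 5)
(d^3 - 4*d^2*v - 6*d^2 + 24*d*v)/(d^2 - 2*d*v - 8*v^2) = d*(d - 6)/(d + 2*v)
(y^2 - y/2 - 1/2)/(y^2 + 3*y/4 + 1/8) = 4*(y - 1)/(4*y + 1)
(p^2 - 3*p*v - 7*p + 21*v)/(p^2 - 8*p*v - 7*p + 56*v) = (p - 3*v)/(p - 8*v)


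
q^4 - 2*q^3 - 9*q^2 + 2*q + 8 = (q - 4)*(q - 1)*(q + 1)*(q + 2)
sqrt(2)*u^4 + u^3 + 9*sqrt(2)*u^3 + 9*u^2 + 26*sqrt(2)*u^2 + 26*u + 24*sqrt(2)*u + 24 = (u + 2)*(u + 3)*(u + 4)*(sqrt(2)*u + 1)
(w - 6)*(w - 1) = w^2 - 7*w + 6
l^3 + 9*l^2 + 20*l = l*(l + 4)*(l + 5)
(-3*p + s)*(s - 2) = -3*p*s + 6*p + s^2 - 2*s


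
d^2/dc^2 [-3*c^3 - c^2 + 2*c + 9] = -18*c - 2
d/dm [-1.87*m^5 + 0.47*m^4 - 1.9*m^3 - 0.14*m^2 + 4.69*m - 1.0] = -9.35*m^4 + 1.88*m^3 - 5.7*m^2 - 0.28*m + 4.69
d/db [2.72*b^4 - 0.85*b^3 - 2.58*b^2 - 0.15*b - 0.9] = 10.88*b^3 - 2.55*b^2 - 5.16*b - 0.15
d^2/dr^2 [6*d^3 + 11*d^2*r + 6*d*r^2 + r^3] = 12*d + 6*r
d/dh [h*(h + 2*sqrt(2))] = 2*h + 2*sqrt(2)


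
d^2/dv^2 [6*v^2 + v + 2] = 12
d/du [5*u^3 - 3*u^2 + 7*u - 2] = 15*u^2 - 6*u + 7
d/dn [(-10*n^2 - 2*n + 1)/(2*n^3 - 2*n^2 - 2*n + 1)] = 2*n*(10*n^3 + 4*n^2 + 5*n - 8)/(4*n^6 - 8*n^5 - 4*n^4 + 12*n^3 - 4*n + 1)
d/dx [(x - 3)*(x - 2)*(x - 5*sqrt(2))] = 3*x^2 - 10*sqrt(2)*x - 10*x + 6 + 25*sqrt(2)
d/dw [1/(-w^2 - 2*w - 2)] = 2*(w + 1)/(w^2 + 2*w + 2)^2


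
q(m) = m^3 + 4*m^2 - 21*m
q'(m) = 3*m^2 + 8*m - 21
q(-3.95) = 83.73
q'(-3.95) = -5.79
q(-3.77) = 82.44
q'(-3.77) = -8.52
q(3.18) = 5.83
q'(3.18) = 34.78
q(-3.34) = 77.50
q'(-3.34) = -14.25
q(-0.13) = 2.80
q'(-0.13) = -21.99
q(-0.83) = 19.61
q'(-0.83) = -25.57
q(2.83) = -4.73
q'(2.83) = 25.67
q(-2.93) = 70.72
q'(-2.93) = -18.69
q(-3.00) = 72.00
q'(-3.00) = -18.00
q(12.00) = 2052.00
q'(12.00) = 507.00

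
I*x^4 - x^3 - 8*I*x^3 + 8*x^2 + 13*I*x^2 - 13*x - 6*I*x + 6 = (x - 6)*(x - 1)*(x + I)*(I*x - I)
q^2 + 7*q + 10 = (q + 2)*(q + 5)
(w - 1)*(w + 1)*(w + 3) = w^3 + 3*w^2 - w - 3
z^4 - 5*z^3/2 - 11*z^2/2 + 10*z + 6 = (z - 3)*(z - 2)*(z + 1/2)*(z + 2)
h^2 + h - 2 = (h - 1)*(h + 2)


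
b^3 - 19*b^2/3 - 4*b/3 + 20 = (b - 6)*(b - 2)*(b + 5/3)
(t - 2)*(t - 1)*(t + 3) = t^3 - 7*t + 6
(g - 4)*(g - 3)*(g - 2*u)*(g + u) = g^4 - g^3*u - 7*g^3 - 2*g^2*u^2 + 7*g^2*u + 12*g^2 + 14*g*u^2 - 12*g*u - 24*u^2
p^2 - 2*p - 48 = (p - 8)*(p + 6)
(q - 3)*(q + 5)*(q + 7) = q^3 + 9*q^2 - q - 105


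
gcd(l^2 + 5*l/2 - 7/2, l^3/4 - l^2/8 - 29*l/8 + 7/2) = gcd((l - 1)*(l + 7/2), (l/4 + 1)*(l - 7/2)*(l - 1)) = l - 1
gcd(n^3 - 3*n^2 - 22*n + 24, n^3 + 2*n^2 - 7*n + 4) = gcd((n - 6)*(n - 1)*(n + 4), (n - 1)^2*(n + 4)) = n^2 + 3*n - 4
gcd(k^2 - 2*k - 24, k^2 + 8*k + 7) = 1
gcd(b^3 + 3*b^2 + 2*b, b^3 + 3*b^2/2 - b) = b^2 + 2*b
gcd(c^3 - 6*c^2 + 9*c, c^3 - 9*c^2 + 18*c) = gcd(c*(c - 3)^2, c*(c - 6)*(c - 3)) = c^2 - 3*c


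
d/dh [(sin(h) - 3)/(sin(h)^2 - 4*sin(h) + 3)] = -cos(h)/(sin(h) - 1)^2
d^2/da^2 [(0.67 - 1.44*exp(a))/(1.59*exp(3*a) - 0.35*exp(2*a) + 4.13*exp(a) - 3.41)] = (-14.561856*exp(6*a) + 17.648523*exp(5*a) + 33.546387*exp(4*a) - 94.45181*exp(3*a) + 40.100442*exp(2*a) - 12.050409*exp(a) - 7.308653)*exp(a)/(4.019679*exp(9*a) - 2.654505*exp(8*a) + 31.907484*exp(7*a) - 39.695408*exp(6*a) + 94.265178*exp(5*a) - 153.517602*exp(4*a) + 155.485964*exp(3*a) - 186.701592*exp(2*a) + 144.072159*exp(a) - 39.651821)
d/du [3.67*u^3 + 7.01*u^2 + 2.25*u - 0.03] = 11.01*u^2 + 14.02*u + 2.25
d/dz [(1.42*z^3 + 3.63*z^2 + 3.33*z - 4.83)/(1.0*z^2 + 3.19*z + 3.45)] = (1.42*z^4 + 9.0596*z^3 + 22.9467*z^2 + 34.707*z + 26.8962)/(1.0*z^4 + 6.38*z^3 + 17.0761*z^2 + 22.011*z + 11.9025)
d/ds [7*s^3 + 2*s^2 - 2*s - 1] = 21*s^2 + 4*s - 2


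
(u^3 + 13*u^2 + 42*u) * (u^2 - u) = u^5 + 12*u^4 + 29*u^3 - 42*u^2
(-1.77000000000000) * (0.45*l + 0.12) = -0.7965*l - 0.2124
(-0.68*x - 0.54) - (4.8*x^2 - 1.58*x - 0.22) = -4.8*x^2 + 0.9*x - 0.32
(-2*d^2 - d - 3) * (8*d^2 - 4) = -16*d^4 - 8*d^3 - 16*d^2 + 4*d + 12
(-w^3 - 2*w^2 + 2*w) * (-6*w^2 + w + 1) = 6*w^5 + 11*w^4 - 15*w^3 + 2*w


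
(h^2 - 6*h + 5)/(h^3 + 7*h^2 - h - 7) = (h - 5)/(h^2 + 8*h + 7)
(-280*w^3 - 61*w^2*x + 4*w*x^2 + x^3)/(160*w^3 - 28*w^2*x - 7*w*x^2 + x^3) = (7*w + x)/(-4*w + x)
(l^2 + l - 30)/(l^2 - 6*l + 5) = (l + 6)/(l - 1)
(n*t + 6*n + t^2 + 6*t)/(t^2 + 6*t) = (n + t)/t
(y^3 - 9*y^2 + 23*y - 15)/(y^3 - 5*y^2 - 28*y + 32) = (y^2 - 8*y + 15)/(y^2 - 4*y - 32)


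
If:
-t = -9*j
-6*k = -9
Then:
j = t/9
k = 3/2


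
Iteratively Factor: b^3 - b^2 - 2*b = (b)*(b^2 - b - 2) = b*(b - 2)*(b + 1)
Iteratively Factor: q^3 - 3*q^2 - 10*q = (q - 5)*(q^2 + 2*q) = (q - 5)*(q + 2)*(q)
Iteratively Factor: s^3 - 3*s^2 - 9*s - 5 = (s + 1)*(s^2 - 4*s - 5) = (s - 5)*(s + 1)*(s + 1)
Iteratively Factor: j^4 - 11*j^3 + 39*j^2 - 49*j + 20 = (j - 4)*(j^3 - 7*j^2 + 11*j - 5) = (j - 4)*(j - 1)*(j^2 - 6*j + 5) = (j - 4)*(j - 1)^2*(j - 5)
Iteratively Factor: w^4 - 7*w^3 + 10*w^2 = (w - 5)*(w^3 - 2*w^2) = w*(w - 5)*(w^2 - 2*w) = w*(w - 5)*(w - 2)*(w)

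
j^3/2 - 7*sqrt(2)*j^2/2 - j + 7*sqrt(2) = (j/2 + sqrt(2)/2)*(j - 7*sqrt(2))*(j - sqrt(2))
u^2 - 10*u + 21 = (u - 7)*(u - 3)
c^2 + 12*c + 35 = (c + 5)*(c + 7)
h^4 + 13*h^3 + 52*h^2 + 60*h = h*(h + 2)*(h + 5)*(h + 6)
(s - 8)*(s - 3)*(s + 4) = s^3 - 7*s^2 - 20*s + 96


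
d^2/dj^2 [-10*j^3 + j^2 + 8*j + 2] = 2 - 60*j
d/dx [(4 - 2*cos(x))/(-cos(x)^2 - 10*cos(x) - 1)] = 2*(cos(x)^2 - 4*cos(x) - 21)*sin(x)/(cos(x)^2 + 10*cos(x) + 1)^2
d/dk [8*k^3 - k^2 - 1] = 2*k*(12*k - 1)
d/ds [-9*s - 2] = -9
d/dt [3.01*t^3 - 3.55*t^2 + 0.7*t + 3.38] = 9.03*t^2 - 7.1*t + 0.7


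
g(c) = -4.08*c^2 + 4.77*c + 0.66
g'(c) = 4.77 - 8.16*c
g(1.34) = -0.27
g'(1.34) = -6.16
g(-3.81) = -76.74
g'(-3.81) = 35.86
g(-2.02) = -25.62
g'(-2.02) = 21.25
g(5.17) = -83.73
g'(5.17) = -37.42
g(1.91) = -5.11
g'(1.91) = -10.82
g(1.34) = -0.27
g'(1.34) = -6.16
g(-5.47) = -147.51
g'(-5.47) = 49.41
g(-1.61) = -17.60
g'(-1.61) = 17.91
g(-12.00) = -644.10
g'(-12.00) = 102.69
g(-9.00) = -372.75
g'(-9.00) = 78.21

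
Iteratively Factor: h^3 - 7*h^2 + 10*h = (h)*(h^2 - 7*h + 10) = h*(h - 5)*(h - 2)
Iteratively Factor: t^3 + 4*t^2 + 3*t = (t + 1)*(t^2 + 3*t) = t*(t + 1)*(t + 3)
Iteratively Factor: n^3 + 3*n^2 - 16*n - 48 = (n + 3)*(n^2 - 16) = (n + 3)*(n + 4)*(n - 4)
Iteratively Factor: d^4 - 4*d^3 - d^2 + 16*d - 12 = (d + 2)*(d^3 - 6*d^2 + 11*d - 6) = (d - 2)*(d + 2)*(d^2 - 4*d + 3) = (d - 2)*(d - 1)*(d + 2)*(d - 3)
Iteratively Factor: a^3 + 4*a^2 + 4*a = (a + 2)*(a^2 + 2*a) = a*(a + 2)*(a + 2)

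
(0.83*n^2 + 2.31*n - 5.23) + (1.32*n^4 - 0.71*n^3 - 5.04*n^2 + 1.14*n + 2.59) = 1.32*n^4 - 0.71*n^3 - 4.21*n^2 + 3.45*n - 2.64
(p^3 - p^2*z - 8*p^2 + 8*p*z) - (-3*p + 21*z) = p^3 - p^2*z - 8*p^2 + 8*p*z + 3*p - 21*z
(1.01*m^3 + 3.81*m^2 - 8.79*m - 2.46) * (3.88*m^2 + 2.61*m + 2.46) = 3.9188*m^5 + 17.4189*m^4 - 21.6765*m^3 - 23.1141*m^2 - 28.044*m - 6.0516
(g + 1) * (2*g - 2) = 2*g^2 - 2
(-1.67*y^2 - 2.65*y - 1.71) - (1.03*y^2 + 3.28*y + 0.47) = -2.7*y^2 - 5.93*y - 2.18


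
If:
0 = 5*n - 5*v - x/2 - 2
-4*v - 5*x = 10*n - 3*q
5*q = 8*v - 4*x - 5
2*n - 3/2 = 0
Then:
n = 3/4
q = 163/187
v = 91/187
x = -511/374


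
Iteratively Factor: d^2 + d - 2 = (d + 2)*(d - 1)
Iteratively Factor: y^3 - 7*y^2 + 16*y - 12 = (y - 2)*(y^2 - 5*y + 6) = (y - 3)*(y - 2)*(y - 2)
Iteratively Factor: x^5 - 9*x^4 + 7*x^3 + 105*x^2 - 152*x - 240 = (x - 5)*(x^4 - 4*x^3 - 13*x^2 + 40*x + 48) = (x - 5)*(x - 4)*(x^3 - 13*x - 12) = (x - 5)*(x - 4)^2*(x^2 + 4*x + 3) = (x - 5)*(x - 4)^2*(x + 1)*(x + 3)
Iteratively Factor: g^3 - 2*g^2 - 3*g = (g - 3)*(g^2 + g) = g*(g - 3)*(g + 1)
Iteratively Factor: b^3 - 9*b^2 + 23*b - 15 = (b - 3)*(b^2 - 6*b + 5) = (b - 3)*(b - 1)*(b - 5)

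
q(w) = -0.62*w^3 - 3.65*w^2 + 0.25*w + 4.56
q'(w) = -1.86*w^2 - 7.3*w + 0.25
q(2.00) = -14.50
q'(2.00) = -21.79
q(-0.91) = 1.78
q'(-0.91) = 5.35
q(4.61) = -132.60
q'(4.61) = -72.93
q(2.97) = -43.14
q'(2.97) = -37.84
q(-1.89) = -4.76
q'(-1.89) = 7.40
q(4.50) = -124.72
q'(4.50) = -70.26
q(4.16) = -102.20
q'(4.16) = -62.31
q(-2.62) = -10.00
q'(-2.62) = 6.61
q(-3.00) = -12.30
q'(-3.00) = 5.41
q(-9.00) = 158.64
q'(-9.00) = -84.71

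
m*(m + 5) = m^2 + 5*m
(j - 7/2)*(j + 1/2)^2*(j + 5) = j^4 + 5*j^3/2 - 63*j^2/4 - 137*j/8 - 35/8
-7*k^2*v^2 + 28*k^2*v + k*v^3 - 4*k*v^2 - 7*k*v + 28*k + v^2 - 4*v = (-7*k + v)*(v - 4)*(k*v + 1)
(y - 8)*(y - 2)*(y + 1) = y^3 - 9*y^2 + 6*y + 16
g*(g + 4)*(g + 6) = g^3 + 10*g^2 + 24*g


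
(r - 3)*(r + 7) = r^2 + 4*r - 21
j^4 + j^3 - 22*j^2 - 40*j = j*(j - 5)*(j + 2)*(j + 4)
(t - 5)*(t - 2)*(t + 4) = t^3 - 3*t^2 - 18*t + 40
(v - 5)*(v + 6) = v^2 + v - 30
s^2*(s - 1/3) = s^3 - s^2/3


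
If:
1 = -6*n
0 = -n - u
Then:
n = -1/6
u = 1/6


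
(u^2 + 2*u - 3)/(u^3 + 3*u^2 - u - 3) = 1/(u + 1)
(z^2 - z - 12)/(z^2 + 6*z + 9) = (z - 4)/(z + 3)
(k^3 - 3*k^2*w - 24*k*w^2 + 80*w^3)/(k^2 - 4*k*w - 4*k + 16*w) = (k^2 + k*w - 20*w^2)/(k - 4)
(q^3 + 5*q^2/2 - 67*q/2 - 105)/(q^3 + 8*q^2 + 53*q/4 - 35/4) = 2*(q - 6)/(2*q - 1)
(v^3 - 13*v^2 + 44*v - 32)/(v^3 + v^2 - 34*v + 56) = (v^2 - 9*v + 8)/(v^2 + 5*v - 14)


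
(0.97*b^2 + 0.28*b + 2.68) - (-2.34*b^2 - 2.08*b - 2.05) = 3.31*b^2 + 2.36*b + 4.73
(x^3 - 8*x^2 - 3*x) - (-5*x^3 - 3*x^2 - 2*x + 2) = 6*x^3 - 5*x^2 - x - 2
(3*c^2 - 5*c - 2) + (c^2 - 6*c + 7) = 4*c^2 - 11*c + 5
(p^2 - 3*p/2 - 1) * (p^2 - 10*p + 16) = p^4 - 23*p^3/2 + 30*p^2 - 14*p - 16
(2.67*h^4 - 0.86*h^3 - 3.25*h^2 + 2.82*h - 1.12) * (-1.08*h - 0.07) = -2.8836*h^5 + 0.7419*h^4 + 3.5702*h^3 - 2.8181*h^2 + 1.0122*h + 0.0784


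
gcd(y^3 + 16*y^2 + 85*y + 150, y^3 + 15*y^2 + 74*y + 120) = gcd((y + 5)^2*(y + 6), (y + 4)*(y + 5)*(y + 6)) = y^2 + 11*y + 30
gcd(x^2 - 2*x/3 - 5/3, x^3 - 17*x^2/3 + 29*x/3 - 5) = x - 5/3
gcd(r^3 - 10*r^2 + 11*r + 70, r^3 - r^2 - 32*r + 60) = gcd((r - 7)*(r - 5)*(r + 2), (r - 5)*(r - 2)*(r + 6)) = r - 5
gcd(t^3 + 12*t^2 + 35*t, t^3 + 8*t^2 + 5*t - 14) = t + 7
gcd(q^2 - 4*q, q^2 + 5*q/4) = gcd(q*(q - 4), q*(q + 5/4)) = q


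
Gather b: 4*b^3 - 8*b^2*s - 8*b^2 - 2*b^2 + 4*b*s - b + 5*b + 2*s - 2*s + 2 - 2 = 4*b^3 + b^2*(-8*s - 10) + b*(4*s + 4)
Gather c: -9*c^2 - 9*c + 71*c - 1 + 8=-9*c^2 + 62*c + 7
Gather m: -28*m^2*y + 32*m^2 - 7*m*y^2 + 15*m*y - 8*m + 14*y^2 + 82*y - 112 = m^2*(32 - 28*y) + m*(-7*y^2 + 15*y - 8) + 14*y^2 + 82*y - 112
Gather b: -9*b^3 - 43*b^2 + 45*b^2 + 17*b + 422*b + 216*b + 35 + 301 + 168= -9*b^3 + 2*b^2 + 655*b + 504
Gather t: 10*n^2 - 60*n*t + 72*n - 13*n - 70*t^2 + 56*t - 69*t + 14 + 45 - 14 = 10*n^2 + 59*n - 70*t^2 + t*(-60*n - 13) + 45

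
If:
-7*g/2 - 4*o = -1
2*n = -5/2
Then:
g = 2/7 - 8*o/7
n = -5/4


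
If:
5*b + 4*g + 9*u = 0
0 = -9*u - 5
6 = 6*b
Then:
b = 1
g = 0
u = -5/9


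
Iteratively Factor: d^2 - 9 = (d - 3)*(d + 3)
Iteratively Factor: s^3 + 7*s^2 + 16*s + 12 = (s + 2)*(s^2 + 5*s + 6) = (s + 2)^2*(s + 3)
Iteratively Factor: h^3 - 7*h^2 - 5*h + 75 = (h + 3)*(h^2 - 10*h + 25) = (h - 5)*(h + 3)*(h - 5)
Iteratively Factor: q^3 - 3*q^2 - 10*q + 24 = (q - 4)*(q^2 + q - 6) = (q - 4)*(q + 3)*(q - 2)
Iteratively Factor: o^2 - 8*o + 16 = (o - 4)*(o - 4)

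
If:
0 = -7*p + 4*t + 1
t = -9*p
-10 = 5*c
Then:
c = -2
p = 1/43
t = -9/43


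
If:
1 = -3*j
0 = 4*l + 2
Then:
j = -1/3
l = -1/2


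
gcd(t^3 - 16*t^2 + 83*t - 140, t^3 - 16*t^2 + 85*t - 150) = t - 5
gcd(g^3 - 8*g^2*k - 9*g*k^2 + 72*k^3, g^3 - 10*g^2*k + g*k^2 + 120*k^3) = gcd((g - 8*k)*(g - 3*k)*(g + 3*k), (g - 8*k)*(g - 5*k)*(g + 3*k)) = g^2 - 5*g*k - 24*k^2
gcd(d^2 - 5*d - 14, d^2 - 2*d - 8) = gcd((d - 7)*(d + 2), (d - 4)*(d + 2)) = d + 2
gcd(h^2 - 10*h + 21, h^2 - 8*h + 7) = h - 7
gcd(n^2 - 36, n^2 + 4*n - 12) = n + 6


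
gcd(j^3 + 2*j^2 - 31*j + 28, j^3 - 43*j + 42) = j^2 + 6*j - 7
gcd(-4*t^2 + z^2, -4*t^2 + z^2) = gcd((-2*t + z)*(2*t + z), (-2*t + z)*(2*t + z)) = -4*t^2 + z^2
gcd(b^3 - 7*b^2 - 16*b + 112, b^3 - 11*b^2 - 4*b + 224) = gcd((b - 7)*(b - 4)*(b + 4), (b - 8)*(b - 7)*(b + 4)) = b^2 - 3*b - 28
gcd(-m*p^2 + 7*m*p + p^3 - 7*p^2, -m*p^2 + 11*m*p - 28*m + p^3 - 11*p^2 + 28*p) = -m*p + 7*m + p^2 - 7*p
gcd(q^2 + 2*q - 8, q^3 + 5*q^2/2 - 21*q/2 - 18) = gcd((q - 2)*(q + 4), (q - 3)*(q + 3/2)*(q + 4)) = q + 4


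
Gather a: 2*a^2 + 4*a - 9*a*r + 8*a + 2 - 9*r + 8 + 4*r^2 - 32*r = 2*a^2 + a*(12 - 9*r) + 4*r^2 - 41*r + 10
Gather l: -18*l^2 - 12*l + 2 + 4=-18*l^2 - 12*l + 6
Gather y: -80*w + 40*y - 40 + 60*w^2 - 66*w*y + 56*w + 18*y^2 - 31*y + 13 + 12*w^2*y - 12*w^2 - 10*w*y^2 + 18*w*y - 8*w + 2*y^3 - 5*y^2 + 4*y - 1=48*w^2 - 32*w + 2*y^3 + y^2*(13 - 10*w) + y*(12*w^2 - 48*w + 13) - 28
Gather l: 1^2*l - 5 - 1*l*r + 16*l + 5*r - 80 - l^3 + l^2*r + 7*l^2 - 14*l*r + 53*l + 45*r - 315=-l^3 + l^2*(r + 7) + l*(70 - 15*r) + 50*r - 400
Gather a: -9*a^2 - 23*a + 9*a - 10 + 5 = -9*a^2 - 14*a - 5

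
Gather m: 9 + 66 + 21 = 96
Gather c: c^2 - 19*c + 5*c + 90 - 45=c^2 - 14*c + 45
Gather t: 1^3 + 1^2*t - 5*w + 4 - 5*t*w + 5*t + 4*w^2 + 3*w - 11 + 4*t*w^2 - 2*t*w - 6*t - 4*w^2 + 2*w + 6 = t*(4*w^2 - 7*w)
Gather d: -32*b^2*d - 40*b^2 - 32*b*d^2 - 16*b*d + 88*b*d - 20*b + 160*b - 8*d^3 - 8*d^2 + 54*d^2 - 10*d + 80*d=-40*b^2 + 140*b - 8*d^3 + d^2*(46 - 32*b) + d*(-32*b^2 + 72*b + 70)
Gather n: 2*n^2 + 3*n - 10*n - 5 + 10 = 2*n^2 - 7*n + 5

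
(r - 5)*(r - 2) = r^2 - 7*r + 10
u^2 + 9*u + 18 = (u + 3)*(u + 6)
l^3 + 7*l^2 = l^2*(l + 7)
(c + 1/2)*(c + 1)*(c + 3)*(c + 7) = c^4 + 23*c^3/2 + 73*c^2/2 + 73*c/2 + 21/2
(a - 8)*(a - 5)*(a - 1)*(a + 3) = a^4 - 11*a^3 + 11*a^2 + 119*a - 120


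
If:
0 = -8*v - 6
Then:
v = -3/4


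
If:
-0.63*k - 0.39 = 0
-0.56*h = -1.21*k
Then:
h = -1.34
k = -0.62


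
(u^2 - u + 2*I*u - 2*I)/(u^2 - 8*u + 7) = (u + 2*I)/(u - 7)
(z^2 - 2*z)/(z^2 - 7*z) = (z - 2)/(z - 7)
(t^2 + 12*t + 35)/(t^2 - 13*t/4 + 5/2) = 4*(t^2 + 12*t + 35)/(4*t^2 - 13*t + 10)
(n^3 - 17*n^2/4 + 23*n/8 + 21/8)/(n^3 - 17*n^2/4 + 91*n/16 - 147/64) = 8*(2*n^2 - 5*n - 3)/(16*n^2 - 40*n + 21)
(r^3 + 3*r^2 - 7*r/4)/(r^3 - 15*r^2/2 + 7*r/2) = (r + 7/2)/(r - 7)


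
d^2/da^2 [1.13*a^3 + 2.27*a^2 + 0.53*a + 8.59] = 6.78*a + 4.54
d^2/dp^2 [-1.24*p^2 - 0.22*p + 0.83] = -2.48000000000000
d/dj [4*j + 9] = 4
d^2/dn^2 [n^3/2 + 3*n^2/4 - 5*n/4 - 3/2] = 3*n + 3/2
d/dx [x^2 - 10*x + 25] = 2*x - 10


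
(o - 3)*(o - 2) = o^2 - 5*o + 6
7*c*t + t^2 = t*(7*c + t)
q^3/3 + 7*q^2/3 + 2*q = q*(q/3 + 1/3)*(q + 6)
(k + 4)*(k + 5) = k^2 + 9*k + 20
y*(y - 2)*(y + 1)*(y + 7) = y^4 + 6*y^3 - 9*y^2 - 14*y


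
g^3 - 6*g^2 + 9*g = g*(g - 3)^2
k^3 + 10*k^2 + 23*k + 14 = (k + 1)*(k + 2)*(k + 7)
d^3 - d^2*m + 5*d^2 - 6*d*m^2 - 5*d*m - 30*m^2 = (d + 5)*(d - 3*m)*(d + 2*m)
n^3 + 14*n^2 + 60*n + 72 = (n + 2)*(n + 6)^2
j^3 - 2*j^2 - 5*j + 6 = (j - 3)*(j - 1)*(j + 2)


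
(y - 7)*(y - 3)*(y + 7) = y^3 - 3*y^2 - 49*y + 147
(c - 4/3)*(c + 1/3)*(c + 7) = c^3 + 6*c^2 - 67*c/9 - 28/9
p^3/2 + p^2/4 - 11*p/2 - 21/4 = (p/2 + 1/2)*(p - 7/2)*(p + 3)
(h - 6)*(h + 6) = h^2 - 36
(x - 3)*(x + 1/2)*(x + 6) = x^3 + 7*x^2/2 - 33*x/2 - 9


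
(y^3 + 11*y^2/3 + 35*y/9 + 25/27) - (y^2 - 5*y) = y^3 + 8*y^2/3 + 80*y/9 + 25/27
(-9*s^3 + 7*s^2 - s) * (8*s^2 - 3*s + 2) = -72*s^5 + 83*s^4 - 47*s^3 + 17*s^2 - 2*s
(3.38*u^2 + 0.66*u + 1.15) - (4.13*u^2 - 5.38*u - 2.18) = -0.75*u^2 + 6.04*u + 3.33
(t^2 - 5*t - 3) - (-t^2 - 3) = 2*t^2 - 5*t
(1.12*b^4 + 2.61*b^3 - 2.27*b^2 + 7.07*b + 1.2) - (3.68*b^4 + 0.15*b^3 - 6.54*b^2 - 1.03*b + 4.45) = -2.56*b^4 + 2.46*b^3 + 4.27*b^2 + 8.1*b - 3.25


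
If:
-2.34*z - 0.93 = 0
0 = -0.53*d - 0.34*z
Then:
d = 0.25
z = -0.40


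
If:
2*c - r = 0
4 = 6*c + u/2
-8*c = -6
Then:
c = 3/4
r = 3/2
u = -1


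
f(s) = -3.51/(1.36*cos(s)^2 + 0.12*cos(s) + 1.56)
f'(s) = -3.51*(2.72*sin(s)*cos(s) + 0.12*sin(s))/(1.36*cos(s)^2 + 0.12*cos(s) + 1.56)^2 = -(9.5472*cos(s) + 0.4212)*sin(s)/(1.36*cos(s)^2 + 0.12*cos(s) + 1.56)^2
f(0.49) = -1.29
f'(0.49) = -0.56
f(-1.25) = -2.03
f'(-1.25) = 1.08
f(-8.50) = -1.77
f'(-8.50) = -1.08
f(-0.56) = -1.33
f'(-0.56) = 0.65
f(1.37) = -2.14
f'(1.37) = -0.85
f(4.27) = -2.00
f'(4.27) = -1.07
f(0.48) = -1.28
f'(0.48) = -0.55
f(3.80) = -1.52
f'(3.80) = -0.81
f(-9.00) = -1.36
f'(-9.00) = -0.51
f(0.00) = -1.15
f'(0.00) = 0.00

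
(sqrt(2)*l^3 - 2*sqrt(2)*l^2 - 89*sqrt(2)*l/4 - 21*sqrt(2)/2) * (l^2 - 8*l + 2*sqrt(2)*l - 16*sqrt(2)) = sqrt(2)*l^5 - 10*sqrt(2)*l^4 + 4*l^4 - 40*l^3 - 25*sqrt(2)*l^3/4 - 25*l^2 + 335*sqrt(2)*l^2/2 + 84*sqrt(2)*l + 670*l + 336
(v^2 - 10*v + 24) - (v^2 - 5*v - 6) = 30 - 5*v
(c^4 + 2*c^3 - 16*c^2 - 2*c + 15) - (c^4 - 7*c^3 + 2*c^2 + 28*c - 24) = 9*c^3 - 18*c^2 - 30*c + 39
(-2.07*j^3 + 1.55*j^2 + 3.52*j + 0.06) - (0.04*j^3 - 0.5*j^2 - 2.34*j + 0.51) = -2.11*j^3 + 2.05*j^2 + 5.86*j - 0.45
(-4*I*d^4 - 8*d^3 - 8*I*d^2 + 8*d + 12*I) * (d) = -4*I*d^5 - 8*d^4 - 8*I*d^3 + 8*d^2 + 12*I*d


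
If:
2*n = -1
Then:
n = -1/2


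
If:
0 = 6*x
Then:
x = 0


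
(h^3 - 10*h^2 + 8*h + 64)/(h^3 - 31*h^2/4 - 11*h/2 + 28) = 4*(h - 4)/(4*h - 7)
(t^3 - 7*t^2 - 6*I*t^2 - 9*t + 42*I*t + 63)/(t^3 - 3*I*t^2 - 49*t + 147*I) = (t - 3*I)/(t + 7)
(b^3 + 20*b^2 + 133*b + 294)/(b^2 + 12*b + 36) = (b^2 + 14*b + 49)/(b + 6)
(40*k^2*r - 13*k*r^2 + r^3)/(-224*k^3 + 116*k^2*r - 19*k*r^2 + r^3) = r*(-5*k + r)/(28*k^2 - 11*k*r + r^2)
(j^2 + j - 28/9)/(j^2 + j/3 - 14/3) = (j - 4/3)/(j - 2)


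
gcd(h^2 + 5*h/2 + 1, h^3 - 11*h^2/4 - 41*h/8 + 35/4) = h + 2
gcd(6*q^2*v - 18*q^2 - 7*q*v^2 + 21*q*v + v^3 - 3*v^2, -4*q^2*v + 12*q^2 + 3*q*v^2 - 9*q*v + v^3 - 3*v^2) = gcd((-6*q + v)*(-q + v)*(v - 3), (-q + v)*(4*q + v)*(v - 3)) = q*v - 3*q - v^2 + 3*v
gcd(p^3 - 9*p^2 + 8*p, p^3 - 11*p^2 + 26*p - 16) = p^2 - 9*p + 8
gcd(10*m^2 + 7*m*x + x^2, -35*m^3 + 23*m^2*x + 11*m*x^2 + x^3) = 5*m + x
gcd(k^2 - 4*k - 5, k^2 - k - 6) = 1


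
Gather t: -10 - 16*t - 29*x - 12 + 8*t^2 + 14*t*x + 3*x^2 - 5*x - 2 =8*t^2 + t*(14*x - 16) + 3*x^2 - 34*x - 24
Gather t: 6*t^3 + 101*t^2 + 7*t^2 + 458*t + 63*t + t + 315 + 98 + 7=6*t^3 + 108*t^2 + 522*t + 420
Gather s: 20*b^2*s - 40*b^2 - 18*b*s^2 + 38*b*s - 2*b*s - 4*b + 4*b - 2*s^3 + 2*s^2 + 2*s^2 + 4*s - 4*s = -40*b^2 - 2*s^3 + s^2*(4 - 18*b) + s*(20*b^2 + 36*b)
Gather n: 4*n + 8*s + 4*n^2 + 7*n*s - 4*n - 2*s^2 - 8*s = 4*n^2 + 7*n*s - 2*s^2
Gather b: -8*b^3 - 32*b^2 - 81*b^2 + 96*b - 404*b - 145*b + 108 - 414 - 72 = -8*b^3 - 113*b^2 - 453*b - 378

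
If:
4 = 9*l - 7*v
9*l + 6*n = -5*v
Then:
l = 7*v/9 + 4/9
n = -2*v - 2/3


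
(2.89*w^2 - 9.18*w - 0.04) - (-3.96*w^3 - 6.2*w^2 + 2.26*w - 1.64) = 3.96*w^3 + 9.09*w^2 - 11.44*w + 1.6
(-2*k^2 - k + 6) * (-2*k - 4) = 4*k^3 + 10*k^2 - 8*k - 24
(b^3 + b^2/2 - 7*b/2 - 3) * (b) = b^4 + b^3/2 - 7*b^2/2 - 3*b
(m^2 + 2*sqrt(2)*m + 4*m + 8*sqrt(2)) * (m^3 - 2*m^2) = m^5 + 2*m^4 + 2*sqrt(2)*m^4 - 8*m^3 + 4*sqrt(2)*m^3 - 16*sqrt(2)*m^2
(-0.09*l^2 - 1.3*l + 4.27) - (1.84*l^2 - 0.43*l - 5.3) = -1.93*l^2 - 0.87*l + 9.57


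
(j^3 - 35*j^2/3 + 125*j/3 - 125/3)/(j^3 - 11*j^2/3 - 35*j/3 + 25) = (j - 5)/(j + 3)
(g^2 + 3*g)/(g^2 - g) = (g + 3)/(g - 1)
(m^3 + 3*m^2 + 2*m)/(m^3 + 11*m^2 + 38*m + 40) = m*(m + 1)/(m^2 + 9*m + 20)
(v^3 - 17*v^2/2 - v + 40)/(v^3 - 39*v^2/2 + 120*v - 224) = (2*v^2 - v - 10)/(2*v^2 - 23*v + 56)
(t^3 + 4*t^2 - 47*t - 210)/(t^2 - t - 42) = t + 5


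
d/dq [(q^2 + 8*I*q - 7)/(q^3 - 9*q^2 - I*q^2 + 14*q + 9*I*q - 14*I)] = (-q^4 - 16*I*q^3 + q^2*(27 + 81*I) + q*(-126 - 42*I) + 210 + 63*I)/(q^6 + q^5*(-18 - 2*I) + q^4*(108 + 36*I) + q^3*(-234 - 218*I) + q^2*(87 + 504*I) + q*(252 - 392*I) - 196)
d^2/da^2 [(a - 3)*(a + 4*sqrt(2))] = 2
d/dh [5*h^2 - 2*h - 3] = 10*h - 2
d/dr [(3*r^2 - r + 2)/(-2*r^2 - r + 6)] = (-5*r^2 + 44*r - 4)/(4*r^4 + 4*r^3 - 23*r^2 - 12*r + 36)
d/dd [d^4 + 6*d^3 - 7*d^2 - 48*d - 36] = 4*d^3 + 18*d^2 - 14*d - 48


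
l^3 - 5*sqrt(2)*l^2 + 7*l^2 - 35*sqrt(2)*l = l*(l + 7)*(l - 5*sqrt(2))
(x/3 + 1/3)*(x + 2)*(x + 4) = x^3/3 + 7*x^2/3 + 14*x/3 + 8/3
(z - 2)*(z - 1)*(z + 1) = z^3 - 2*z^2 - z + 2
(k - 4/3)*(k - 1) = k^2 - 7*k/3 + 4/3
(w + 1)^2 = w^2 + 2*w + 1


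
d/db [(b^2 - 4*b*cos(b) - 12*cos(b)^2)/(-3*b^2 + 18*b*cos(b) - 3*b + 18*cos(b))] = (2*b*sin(b) + 2*sqrt(2)*sin(b + pi/4) - 1)/(3*(b^2 + 2*b + 1))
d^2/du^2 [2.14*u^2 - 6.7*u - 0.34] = 4.28000000000000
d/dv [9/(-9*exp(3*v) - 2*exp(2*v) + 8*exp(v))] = 9*(27*exp(2*v) + 4*exp(v) - 8)*exp(-v)/(9*exp(2*v) + 2*exp(v) - 8)^2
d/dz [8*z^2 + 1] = 16*z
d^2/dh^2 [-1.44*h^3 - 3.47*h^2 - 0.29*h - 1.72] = -8.64*h - 6.94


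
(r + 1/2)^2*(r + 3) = r^3 + 4*r^2 + 13*r/4 + 3/4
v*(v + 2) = v^2 + 2*v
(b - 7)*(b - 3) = b^2 - 10*b + 21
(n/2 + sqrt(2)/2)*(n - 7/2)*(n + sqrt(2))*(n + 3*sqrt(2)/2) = n^4/2 - 7*n^3/4 + 7*sqrt(2)*n^3/4 - 49*sqrt(2)*n^2/8 + 4*n^2 - 14*n + 3*sqrt(2)*n/2 - 21*sqrt(2)/4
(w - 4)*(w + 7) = w^2 + 3*w - 28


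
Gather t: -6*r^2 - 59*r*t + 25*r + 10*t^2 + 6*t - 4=-6*r^2 + 25*r + 10*t^2 + t*(6 - 59*r) - 4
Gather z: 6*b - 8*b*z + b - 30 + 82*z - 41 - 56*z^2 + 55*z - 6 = 7*b - 56*z^2 + z*(137 - 8*b) - 77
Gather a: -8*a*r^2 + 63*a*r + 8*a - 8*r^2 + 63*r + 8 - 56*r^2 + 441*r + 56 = a*(-8*r^2 + 63*r + 8) - 64*r^2 + 504*r + 64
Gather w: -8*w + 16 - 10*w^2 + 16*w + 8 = -10*w^2 + 8*w + 24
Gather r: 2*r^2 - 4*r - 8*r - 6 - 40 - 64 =2*r^2 - 12*r - 110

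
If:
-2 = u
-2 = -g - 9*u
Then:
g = 20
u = -2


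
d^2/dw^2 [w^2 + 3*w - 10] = 2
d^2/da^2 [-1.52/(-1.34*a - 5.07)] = 5.458624/(1.34*a + 5.07)^3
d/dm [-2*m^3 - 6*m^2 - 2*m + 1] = -6*m^2 - 12*m - 2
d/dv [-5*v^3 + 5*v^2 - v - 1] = -15*v^2 + 10*v - 1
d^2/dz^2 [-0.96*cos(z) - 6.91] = 0.96*cos(z)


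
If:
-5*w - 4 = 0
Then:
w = -4/5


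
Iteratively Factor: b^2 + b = (b + 1)*(b)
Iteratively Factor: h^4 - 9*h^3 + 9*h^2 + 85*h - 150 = (h - 5)*(h^3 - 4*h^2 - 11*h + 30) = (h - 5)^2*(h^2 + h - 6) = (h - 5)^2*(h + 3)*(h - 2)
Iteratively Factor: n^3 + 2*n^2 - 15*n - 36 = (n + 3)*(n^2 - n - 12) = (n - 4)*(n + 3)*(n + 3)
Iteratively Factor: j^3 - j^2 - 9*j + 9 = (j - 3)*(j^2 + 2*j - 3) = (j - 3)*(j - 1)*(j + 3)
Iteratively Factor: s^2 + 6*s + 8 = (s + 4)*(s + 2)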